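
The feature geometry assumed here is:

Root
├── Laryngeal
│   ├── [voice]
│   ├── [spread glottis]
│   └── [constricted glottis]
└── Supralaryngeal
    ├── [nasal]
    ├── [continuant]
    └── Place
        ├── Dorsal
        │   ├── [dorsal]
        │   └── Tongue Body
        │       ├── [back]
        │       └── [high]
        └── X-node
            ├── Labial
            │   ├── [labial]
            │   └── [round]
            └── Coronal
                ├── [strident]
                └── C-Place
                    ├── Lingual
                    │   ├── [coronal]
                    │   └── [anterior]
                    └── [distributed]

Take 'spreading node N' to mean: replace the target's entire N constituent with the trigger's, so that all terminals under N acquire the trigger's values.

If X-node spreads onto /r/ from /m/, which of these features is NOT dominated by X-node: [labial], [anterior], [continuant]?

The terminals dominated by X-node are [labial], [round], [strident], [coronal], [anterior], [distributed].
Of the listed options, [labial], [anterior] are among these and would be overwritten by spreading X-node.
[continuant] attaches under Supralaryngeal, not under X-node, so /r/ retains its own value for [continuant].

[continuant]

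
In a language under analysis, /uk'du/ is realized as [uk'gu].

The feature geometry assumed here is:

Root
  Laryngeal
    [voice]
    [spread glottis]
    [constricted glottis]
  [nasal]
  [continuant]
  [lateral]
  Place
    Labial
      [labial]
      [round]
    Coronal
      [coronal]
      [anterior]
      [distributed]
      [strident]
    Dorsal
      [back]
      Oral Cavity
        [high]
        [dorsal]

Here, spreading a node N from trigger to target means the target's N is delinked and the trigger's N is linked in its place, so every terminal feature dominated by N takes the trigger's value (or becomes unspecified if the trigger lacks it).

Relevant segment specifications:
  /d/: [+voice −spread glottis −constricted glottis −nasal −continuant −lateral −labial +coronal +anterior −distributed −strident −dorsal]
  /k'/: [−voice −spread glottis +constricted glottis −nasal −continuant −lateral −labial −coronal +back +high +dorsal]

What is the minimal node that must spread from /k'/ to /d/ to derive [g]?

Place

Comparing /d/ with its surface form [g], the features that change are [coronal], [anterior], [distributed], [strident], [dorsal], [high], [back].
The smallest constituent containing every changed terminal is Place — each of its daughters lacks at least one of the affected features.
Spreading Place from /k'/ overwrites each of those terminals with /k'/'s values, yielding exactly [g].
[constricted glottis], [voice] — on which /k'/ differs from /d/ — are unchanged, so Root cannot have spread; the constituent is no larger than Place.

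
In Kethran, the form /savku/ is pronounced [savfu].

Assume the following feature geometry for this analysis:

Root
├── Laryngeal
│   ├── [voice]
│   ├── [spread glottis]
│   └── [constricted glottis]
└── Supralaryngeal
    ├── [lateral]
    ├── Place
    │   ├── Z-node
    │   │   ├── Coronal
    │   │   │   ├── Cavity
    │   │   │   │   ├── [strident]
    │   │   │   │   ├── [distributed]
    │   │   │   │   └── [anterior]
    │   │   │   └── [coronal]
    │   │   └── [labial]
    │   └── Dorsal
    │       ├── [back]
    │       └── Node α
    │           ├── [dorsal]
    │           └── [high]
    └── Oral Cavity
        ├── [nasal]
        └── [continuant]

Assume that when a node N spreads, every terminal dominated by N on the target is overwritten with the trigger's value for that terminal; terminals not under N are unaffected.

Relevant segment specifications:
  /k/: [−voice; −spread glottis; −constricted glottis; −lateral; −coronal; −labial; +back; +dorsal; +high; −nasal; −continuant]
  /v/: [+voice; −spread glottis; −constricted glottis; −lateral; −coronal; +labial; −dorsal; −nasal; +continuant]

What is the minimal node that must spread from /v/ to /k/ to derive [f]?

Supralaryngeal

Feature comparison: [continuant], [labial], [dorsal], [high], [back] differ between /k/ and [f]; the remaining terminals match.
These terminals are all dominated by Supralaryngeal, and no proper subconstituent of Supralaryngeal covers them all; Supralaryngeal is their lowest common ancestor.
Delinking /k/'s Supralaryngeal and associating /v/'s Supralaryngeal gives precisely the feature bundle of [f].
Had Root spread, [voice] would have taken /v/'s value; it stays as in /k/, confirming the spreading constituent is exactly Supralaryngeal.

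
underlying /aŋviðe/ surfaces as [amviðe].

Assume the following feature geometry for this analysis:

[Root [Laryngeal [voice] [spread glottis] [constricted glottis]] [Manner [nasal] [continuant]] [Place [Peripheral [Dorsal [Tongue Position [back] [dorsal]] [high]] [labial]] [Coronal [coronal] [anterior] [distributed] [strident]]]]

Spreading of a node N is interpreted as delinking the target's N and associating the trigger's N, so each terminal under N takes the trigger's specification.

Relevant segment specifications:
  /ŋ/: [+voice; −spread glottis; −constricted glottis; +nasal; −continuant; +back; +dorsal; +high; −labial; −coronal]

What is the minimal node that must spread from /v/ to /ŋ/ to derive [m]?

Feature comparison: [labial], [dorsal], [high], [back] differ between /ŋ/ and [m]; the remaining terminals match.
In this geometry the lowest node dominating all of them is Peripheral: every daughter of Peripheral dominates only a proper subset, so no lower node suffices.
Delinking /ŋ/'s Peripheral and associating /v/'s Peripheral gives precisely the feature bundle of [m].
[nasal], [continuant] stay as in /ŋ/ although /v/ differs there, so no node dominating them spread; among the remaining candidates Peripheral is the lowest that derives the output.

Peripheral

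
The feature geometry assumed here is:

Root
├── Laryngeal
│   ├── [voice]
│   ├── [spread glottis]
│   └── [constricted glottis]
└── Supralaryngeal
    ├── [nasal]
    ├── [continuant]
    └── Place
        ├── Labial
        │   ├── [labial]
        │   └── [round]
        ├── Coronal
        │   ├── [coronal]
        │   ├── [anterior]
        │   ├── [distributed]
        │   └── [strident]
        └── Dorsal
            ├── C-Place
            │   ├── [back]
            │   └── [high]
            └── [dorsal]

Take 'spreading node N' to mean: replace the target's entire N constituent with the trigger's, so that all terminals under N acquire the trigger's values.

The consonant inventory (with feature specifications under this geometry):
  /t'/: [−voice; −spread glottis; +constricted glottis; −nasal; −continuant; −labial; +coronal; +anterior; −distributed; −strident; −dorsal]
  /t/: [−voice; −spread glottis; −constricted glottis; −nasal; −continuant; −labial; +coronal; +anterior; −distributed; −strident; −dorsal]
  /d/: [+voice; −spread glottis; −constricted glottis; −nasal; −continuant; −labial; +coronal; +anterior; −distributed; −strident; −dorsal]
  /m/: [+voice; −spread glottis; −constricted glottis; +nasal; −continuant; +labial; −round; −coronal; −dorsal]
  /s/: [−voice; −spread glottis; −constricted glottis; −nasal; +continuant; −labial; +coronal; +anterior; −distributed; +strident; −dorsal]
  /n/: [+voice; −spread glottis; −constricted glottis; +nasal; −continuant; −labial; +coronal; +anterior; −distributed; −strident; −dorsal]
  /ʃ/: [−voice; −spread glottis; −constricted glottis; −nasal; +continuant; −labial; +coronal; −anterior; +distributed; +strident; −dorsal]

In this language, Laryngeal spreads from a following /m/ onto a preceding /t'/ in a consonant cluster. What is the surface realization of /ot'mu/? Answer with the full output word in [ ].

Laryngeal immediately or transitively dominates [voice], [spread glottis], [constricted glottis].
Spreading Laryngeal from /m/ onto /t'/ replaces those values with /m/'s: [+voice], [−spread glottis], [−constricted glottis]. Features outside Laryngeal ([nasal], [continuant], [labial], …) stay as in /t'/.
The resulting bundle matches /d/ in the inventory; substituting it for /t'/ gives [odmu].

[odmu]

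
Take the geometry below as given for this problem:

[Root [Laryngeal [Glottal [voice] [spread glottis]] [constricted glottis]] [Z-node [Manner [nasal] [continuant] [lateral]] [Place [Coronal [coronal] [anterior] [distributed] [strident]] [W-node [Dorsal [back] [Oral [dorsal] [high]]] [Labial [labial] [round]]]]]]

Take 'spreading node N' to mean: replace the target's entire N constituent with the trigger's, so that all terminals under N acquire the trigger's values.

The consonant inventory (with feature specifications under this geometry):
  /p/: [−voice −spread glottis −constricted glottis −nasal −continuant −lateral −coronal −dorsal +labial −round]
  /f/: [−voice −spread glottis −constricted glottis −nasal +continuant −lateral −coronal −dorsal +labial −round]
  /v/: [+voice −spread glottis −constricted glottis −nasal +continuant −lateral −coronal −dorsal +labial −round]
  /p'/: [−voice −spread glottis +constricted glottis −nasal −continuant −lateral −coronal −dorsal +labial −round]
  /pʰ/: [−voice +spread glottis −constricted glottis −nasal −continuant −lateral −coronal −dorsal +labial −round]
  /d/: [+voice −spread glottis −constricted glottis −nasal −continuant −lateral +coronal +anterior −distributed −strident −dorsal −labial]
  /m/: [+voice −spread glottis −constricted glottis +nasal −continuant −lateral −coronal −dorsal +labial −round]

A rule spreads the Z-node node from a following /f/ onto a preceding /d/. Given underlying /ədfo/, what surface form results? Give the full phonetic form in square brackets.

The Z-node node dominates the terminals [nasal], [continuant], [lateral], [coronal], [anterior], [distributed], [strident], [back], [dorsal], [high], [labial], [round].
Spreading Z-node from /f/ onto /d/ replaces those values with /f/'s: [−nasal], [+continuant], [−lateral], [−coronal], [−dorsal], [+labial], [−round]. Features outside Z-node ([voice], [spread glottis], [constricted glottis]) stay as in /d/.
This feature bundle is that of [v], so /ədfo/ surfaces as [əvfo].

[əvfo]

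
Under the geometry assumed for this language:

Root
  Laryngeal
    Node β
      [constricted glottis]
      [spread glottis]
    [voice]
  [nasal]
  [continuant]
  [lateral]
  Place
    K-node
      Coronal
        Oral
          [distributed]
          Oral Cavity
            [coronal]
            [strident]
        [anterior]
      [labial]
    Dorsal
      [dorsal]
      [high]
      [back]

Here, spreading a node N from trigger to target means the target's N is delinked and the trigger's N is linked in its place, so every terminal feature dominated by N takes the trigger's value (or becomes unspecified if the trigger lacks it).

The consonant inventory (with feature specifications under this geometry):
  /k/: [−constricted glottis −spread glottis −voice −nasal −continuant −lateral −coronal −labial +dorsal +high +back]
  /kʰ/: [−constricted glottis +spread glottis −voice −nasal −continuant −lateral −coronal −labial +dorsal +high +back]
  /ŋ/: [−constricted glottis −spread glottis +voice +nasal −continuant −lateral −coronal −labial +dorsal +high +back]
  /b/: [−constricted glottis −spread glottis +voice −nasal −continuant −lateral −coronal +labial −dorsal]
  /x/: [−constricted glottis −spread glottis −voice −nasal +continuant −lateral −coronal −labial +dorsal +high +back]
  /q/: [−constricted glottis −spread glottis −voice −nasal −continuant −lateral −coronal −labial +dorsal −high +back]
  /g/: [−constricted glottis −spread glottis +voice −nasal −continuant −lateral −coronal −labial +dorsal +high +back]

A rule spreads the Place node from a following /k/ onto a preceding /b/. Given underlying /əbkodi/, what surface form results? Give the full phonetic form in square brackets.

[əgkodi]

Terminals under Place in this geometry: [distributed], [coronal], [strident], [anterior], [labial], [dorsal], [high], [back].
After delinking /b/'s Place and linking /k/'s, the affected terminals become [−coronal], [−labial], [+dorsal], [+high], [+back]; [constricted glottis], [spread glottis], [voice], … (outside Place) are retained from /b/.
The resulting bundle matches /g/ in the inventory; substituting it for /b/ gives [əgkodi].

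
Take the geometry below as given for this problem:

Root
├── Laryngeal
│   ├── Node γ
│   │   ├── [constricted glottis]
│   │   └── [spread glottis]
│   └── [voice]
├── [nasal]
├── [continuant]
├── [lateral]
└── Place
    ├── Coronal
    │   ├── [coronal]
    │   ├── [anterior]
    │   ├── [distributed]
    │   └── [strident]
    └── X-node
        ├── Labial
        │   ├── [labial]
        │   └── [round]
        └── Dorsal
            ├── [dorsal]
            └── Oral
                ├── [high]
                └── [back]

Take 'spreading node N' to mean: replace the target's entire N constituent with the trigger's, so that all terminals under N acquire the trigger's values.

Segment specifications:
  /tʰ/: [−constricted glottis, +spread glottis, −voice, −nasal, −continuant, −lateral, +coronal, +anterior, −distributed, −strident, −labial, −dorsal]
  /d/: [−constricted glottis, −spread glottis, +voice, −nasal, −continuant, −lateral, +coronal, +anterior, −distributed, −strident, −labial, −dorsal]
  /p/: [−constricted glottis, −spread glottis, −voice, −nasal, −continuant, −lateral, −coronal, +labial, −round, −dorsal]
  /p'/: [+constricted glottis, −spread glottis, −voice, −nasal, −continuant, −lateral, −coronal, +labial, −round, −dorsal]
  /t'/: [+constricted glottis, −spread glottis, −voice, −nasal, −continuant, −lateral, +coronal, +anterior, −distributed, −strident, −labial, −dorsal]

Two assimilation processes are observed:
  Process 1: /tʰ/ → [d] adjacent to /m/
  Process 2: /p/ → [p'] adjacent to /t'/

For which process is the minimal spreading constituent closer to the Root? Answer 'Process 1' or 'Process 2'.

Process 1 alters [voice], [spread glottis]; the lowest common ancestor is Laryngeal (depth 1 from Root).
Process 2 alters [constricted glottis]; the lowest dominating node is [constricted glottis] (depth 3 from Root).
Laryngeal is closer to Root than [constricted glottis], so Process 1 spreads the higher node.

Process 1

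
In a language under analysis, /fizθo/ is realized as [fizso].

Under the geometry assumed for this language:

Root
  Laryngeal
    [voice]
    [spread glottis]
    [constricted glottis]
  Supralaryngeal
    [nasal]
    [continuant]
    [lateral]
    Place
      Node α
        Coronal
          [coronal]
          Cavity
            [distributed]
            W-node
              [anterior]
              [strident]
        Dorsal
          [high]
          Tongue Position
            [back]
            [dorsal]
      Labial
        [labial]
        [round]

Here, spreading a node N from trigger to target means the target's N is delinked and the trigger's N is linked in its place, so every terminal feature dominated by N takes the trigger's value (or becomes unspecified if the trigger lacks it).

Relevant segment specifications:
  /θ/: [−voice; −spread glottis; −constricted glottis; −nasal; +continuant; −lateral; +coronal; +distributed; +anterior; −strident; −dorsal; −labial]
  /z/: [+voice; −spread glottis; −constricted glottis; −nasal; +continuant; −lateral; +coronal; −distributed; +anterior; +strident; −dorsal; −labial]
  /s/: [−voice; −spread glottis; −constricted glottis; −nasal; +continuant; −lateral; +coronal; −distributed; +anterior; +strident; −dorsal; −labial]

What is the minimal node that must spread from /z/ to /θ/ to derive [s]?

Cavity

/θ/ and [s] differ in [distributed], [strident]; every other specified feature is identical.
Tracing each changed feature up the tree, the paths first meet at Cavity; any lower node misses at least one of them.
Spreading Cavity from /z/ overwrites each of those terminals with /z/'s values, yielding exactly [s].
[voice], a feature on which the two segments disagree outside Cavity, is unchanged — nothing dominating it spread, and Cavity is the minimal sufficient constituent.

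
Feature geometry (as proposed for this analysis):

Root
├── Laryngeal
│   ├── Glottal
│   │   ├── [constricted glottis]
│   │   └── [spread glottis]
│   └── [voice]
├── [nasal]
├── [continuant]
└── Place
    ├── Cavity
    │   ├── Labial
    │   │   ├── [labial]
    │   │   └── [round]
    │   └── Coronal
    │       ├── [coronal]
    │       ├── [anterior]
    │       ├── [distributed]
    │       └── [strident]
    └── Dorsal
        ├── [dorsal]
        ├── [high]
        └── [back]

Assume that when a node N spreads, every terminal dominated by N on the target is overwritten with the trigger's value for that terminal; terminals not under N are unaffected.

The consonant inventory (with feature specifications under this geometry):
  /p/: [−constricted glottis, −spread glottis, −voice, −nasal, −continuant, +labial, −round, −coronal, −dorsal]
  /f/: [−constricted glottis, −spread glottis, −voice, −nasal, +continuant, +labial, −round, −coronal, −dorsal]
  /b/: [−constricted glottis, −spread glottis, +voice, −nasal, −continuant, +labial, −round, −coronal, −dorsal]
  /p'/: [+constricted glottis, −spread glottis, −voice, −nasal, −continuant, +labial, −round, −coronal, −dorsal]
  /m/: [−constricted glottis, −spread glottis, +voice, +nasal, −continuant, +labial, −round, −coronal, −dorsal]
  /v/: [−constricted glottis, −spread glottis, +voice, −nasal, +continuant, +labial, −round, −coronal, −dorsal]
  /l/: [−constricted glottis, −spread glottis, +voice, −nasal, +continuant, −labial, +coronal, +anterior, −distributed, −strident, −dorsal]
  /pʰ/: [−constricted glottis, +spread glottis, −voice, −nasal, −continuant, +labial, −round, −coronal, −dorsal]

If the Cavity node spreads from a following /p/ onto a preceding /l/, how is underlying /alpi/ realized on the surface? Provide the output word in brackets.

[avpi]

Terminals under Cavity in this geometry: [labial], [round], [coronal], [anterior], [distributed], [strident].
Spreading Cavity from /p/ onto /l/ replaces those values with /p/'s: [+labial], [−round], [−coronal]. Features outside Cavity ([constricted glottis], [spread glottis], [voice], …) stay as in /l/.
This feature bundle is that of [v], so /alpi/ surfaces as [avpi].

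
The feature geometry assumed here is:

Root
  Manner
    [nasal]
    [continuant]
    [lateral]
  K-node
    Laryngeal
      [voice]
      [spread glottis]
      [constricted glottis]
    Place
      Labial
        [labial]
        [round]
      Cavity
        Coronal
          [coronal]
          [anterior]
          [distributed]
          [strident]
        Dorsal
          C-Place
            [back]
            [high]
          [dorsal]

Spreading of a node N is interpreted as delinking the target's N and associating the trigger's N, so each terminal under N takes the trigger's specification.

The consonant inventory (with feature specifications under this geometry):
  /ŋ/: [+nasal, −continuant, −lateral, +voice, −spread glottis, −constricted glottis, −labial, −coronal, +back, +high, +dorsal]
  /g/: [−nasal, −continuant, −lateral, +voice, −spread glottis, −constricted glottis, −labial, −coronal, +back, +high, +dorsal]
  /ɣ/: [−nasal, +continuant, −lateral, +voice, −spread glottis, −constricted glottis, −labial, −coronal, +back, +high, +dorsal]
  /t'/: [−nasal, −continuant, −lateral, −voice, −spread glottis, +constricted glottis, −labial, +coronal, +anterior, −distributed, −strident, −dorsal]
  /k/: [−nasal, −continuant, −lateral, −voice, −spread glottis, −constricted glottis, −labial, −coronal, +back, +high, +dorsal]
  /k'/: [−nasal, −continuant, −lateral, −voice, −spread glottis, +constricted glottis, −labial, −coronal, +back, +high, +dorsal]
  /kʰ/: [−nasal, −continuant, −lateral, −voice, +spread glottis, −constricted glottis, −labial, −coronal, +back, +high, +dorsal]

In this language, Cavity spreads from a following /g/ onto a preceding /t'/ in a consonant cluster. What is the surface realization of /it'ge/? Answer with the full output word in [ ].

[ik'ge]

Terminals under Cavity in this geometry: [coronal], [anterior], [distributed], [strident], [back], [high], [dorsal].
The target acquires /g/'s values for everything under Cavity — [−coronal], [+back], [+high], [+dorsal] — while keeping its own [nasal], [continuant], [lateral], ….
The resulting bundle matches /k'/ in the inventory; substituting it for /t'/ gives [ik'ge].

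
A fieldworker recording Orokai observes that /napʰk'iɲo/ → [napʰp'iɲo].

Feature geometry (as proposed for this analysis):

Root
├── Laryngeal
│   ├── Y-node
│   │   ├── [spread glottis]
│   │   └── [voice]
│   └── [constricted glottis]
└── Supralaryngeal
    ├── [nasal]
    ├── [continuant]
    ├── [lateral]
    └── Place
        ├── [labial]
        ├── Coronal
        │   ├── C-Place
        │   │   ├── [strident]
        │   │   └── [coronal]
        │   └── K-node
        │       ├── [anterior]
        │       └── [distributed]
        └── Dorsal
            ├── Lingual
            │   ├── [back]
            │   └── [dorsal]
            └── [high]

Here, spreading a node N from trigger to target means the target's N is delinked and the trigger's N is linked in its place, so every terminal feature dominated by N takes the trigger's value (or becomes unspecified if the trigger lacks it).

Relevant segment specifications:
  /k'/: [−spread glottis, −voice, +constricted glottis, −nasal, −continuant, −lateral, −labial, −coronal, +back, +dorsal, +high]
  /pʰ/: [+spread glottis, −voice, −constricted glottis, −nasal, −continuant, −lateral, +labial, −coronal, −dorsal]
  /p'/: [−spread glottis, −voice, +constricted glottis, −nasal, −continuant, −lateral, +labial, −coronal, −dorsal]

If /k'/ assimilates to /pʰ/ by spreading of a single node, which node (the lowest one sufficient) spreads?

Place

Feature comparison: [labial], [dorsal], [high], [back] differ between /k'/ and [p']; the remaining terminals match.
In this geometry the lowest node dominating all of them is Place: every daughter of Place dominates only a proper subset, so no lower node suffices.
If Place spreads, every terminal under it takes /pʰ/'s value, producing [p'] as observed.
[constricted glottis], [spread glottis] stay as in /k'/ although /pʰ/ differs there, so no node dominating them spread; among the remaining candidates Place is the lowest that derives the output.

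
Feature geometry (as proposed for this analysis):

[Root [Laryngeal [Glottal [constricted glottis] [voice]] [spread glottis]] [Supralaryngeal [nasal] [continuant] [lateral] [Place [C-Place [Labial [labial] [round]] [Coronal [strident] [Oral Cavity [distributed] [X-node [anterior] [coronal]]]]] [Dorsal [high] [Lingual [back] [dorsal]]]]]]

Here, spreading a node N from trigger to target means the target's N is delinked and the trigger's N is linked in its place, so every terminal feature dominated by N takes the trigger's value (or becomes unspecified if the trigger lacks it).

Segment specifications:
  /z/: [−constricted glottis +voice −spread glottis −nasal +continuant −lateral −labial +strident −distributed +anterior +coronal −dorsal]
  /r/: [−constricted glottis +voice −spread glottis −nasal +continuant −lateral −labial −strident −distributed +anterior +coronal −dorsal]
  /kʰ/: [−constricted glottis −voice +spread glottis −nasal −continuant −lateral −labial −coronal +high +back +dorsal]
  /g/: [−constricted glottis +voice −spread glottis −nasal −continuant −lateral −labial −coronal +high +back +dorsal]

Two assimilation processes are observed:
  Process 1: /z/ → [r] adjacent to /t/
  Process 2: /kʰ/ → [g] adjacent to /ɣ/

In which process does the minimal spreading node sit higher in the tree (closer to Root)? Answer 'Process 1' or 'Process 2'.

Process 1 alters [strident]; the lowest dominating node is [strident] (depth 5 from Root).
Process 2: the features that change are [voice], [spread glottis]; the minimal node is Laryngeal (depth 1).
Depth 1 < depth 5; Process 2 involves the structurally higher constituent Laryngeal.

Process 2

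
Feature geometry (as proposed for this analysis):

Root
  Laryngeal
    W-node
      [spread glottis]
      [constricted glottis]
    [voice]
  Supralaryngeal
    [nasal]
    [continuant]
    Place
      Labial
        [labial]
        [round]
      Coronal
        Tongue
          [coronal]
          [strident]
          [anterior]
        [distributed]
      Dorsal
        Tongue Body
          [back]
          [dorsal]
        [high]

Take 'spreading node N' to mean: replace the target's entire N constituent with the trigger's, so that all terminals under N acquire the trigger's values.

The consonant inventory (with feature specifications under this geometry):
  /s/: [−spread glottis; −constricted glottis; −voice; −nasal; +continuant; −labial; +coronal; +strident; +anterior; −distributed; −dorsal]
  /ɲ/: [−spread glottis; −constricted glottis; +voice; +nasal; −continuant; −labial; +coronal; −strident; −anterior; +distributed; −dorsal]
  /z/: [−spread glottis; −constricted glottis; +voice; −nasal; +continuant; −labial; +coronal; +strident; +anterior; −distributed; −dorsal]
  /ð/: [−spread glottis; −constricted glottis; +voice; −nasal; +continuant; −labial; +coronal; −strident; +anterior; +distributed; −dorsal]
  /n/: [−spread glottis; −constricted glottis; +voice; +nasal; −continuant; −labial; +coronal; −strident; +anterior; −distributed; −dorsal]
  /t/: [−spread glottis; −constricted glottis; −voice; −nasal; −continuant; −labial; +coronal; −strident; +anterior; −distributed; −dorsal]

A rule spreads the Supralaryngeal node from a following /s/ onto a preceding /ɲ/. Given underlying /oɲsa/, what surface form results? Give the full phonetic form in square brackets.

Supralaryngeal immediately or transitively dominates [nasal], [continuant], [labial], [round], [coronal], [strident], [anterior], [distributed], [back], [dorsal], [high].
After delinking /ɲ/'s Supralaryngeal and linking /s/'s, the affected terminals become [−nasal], [+continuant], [−labial], [+coronal], [+strident], [+anterior], [−distributed], [−dorsal]; [spread glottis], [constricted glottis], [voice] (outside Supralaryngeal) are retained from /ɲ/.
The resulting bundle matches /z/ in the inventory; substituting it for /ɲ/ gives [ozsa].

[ozsa]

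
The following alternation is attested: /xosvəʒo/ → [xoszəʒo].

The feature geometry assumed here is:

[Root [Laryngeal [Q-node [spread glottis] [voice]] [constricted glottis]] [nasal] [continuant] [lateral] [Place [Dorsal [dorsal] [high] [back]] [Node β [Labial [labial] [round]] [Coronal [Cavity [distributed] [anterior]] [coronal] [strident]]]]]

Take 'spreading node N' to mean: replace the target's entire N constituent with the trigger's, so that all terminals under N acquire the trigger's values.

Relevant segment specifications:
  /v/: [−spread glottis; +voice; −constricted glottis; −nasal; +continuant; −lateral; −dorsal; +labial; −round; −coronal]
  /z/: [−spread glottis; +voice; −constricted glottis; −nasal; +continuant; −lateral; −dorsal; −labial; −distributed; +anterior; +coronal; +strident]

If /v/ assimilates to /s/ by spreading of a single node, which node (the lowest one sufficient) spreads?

Node β

/v/ and [z] differ in [labial], [round], [coronal], [anterior], [distributed], [strident]; every other specified feature is identical.
These terminals are all dominated by Node β, and no proper subconstituent of Node β covers them all; Node β is their lowest common ancestor.
Delinking /v/'s Node β and associating /s/'s Node β gives precisely the feature bundle of [z].
[voice], a feature on which the two segments disagree outside Node β, is unchanged — nothing dominating it spread, and Node β is the minimal sufficient constituent.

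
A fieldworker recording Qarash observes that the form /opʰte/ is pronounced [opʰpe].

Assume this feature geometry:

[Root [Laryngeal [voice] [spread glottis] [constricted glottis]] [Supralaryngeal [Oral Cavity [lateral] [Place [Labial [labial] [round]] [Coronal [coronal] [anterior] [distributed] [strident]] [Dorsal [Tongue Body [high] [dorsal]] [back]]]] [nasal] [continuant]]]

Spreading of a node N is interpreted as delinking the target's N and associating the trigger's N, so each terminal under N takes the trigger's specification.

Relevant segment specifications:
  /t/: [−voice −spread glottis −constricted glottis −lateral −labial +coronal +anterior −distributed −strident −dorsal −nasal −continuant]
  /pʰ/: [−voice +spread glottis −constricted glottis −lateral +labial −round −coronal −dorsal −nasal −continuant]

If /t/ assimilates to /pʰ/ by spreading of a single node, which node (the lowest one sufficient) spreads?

Comparing /t/ with its surface form [p], the features that change are [labial], [round], [coronal], [anterior], [distributed], [strident].
These terminals are all dominated by Place, and no proper subconstituent of Place covers them all; Place is their lowest common ancestor.
If Place spreads, every terminal under it takes /pʰ/'s value, producing [p] as observed.
[spread glottis] stays as in /t/ although /pʰ/ differs there, so no node dominating it spread; among the remaining candidates Place is the lowest that derives the output.

Place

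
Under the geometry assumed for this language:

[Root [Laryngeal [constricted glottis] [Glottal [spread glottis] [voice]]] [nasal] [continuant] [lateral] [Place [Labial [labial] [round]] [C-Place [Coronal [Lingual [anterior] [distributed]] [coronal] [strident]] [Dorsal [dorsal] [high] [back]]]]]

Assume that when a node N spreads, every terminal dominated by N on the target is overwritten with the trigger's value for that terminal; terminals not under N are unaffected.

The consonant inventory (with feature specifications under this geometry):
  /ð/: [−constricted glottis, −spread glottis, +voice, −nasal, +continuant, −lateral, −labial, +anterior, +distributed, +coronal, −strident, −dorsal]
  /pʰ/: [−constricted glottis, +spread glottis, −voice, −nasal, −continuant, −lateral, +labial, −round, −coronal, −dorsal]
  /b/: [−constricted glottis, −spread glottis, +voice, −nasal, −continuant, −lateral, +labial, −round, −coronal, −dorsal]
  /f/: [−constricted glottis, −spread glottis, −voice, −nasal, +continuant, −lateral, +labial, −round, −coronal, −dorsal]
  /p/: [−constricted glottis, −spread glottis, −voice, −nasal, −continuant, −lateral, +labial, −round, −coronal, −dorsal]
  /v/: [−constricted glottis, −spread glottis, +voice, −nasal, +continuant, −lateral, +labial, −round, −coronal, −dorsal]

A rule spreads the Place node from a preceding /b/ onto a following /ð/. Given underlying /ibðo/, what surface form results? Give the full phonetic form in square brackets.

[ibvo]

Place immediately or transitively dominates [labial], [round], [anterior], [distributed], [coronal], [strident], [dorsal], [high], [back].
After delinking /ð/'s Place and linking /b/'s, the affected terminals become [+labial], [−round], [−coronal], [−dorsal]; [constricted glottis], [spread glottis], [voice], … (outside Place) are retained from /ð/.
Among the inventory, only /v/ has exactly this specification, giving the surface form [ibvo].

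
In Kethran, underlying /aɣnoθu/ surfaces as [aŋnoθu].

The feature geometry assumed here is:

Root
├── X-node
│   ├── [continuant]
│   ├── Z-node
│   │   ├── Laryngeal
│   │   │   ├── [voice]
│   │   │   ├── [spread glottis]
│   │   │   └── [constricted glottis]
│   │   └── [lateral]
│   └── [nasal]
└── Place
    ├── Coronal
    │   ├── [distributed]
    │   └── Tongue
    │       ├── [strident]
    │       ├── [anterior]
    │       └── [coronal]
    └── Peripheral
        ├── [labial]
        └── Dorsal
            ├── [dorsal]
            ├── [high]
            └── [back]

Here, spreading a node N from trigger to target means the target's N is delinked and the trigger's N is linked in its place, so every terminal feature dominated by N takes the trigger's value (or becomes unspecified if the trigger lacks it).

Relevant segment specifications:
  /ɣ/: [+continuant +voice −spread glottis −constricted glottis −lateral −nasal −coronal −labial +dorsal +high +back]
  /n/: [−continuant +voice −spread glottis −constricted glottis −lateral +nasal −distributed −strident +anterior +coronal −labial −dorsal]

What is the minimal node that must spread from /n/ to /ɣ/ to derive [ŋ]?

Comparing /ɣ/ with its surface form [ŋ], the features that change are [nasal], [continuant].
These terminals are all dominated by X-node, and no proper subconstituent of X-node covers them all; X-node is their lowest common ancestor.
Delinking /ɣ/'s X-node and associating /n/'s X-node gives precisely the feature bundle of [ŋ].
[coronal], [dorsal] — on which /n/ differs from /ɣ/ — are unchanged, so Root cannot have spread; the constituent is no larger than X-node.

X-node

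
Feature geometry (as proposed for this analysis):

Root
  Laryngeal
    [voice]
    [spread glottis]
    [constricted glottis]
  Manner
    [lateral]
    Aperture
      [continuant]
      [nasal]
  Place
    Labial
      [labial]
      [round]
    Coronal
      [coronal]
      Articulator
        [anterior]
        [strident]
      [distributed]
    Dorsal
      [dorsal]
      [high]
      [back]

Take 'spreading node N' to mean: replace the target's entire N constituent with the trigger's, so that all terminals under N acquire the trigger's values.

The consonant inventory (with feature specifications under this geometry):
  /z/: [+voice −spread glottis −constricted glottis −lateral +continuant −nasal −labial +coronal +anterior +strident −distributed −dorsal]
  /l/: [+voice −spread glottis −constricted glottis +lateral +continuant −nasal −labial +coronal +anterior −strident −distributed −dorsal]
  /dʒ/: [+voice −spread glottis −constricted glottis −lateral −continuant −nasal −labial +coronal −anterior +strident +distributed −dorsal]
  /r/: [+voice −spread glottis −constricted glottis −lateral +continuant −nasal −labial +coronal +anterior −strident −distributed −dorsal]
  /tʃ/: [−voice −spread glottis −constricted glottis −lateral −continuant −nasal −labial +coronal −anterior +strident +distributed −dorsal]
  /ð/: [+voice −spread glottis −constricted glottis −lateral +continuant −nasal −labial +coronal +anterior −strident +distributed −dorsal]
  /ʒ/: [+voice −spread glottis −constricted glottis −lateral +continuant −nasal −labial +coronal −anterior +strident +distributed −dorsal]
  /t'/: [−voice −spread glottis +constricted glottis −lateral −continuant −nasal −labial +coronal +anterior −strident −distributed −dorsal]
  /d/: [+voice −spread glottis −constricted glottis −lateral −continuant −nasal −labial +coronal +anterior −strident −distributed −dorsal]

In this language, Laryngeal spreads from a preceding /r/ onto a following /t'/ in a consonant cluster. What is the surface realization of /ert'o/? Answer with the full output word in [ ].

Terminals under Laryngeal in this geometry: [voice], [spread glottis], [constricted glottis].
Spreading Laryngeal from /r/ onto /t'/ replaces those values with /r/'s: [+voice], [−spread glottis], [−constricted glottis]. Features outside Laryngeal ([lateral], [continuant], [nasal], …) stay as in /t'/.
The resulting bundle matches /d/ in the inventory; substituting it for /t'/ gives [erdo].

[erdo]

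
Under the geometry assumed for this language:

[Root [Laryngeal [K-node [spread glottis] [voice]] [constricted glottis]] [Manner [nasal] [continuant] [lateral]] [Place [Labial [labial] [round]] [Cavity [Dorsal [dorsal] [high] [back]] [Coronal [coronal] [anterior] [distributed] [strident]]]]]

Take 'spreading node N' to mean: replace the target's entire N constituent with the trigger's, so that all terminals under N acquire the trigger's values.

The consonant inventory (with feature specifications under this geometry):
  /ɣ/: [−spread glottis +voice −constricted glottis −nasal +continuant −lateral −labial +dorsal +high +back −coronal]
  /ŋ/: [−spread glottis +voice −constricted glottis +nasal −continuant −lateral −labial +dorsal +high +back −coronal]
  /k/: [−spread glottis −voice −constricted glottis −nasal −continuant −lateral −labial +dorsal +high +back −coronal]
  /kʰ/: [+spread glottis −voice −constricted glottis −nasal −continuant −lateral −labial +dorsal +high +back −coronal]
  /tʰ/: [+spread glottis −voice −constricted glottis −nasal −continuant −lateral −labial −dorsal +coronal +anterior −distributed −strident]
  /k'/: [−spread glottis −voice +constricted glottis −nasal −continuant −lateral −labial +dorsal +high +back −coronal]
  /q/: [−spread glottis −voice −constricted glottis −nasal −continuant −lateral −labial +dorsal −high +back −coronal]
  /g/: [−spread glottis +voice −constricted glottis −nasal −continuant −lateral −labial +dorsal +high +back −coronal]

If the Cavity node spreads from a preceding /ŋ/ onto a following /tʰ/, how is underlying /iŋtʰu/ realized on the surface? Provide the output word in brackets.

Cavity immediately or transitively dominates [dorsal], [high], [back], [coronal], [anterior], [distributed], [strident].
The target acquires /ŋ/'s values for everything under Cavity — [+dorsal], [+high], [+back], [−coronal] — while keeping its own [spread glottis], [voice], [constricted glottis], ….
This feature bundle is that of [kʰ], so /iŋtʰu/ surfaces as [iŋkʰu].

[iŋkʰu]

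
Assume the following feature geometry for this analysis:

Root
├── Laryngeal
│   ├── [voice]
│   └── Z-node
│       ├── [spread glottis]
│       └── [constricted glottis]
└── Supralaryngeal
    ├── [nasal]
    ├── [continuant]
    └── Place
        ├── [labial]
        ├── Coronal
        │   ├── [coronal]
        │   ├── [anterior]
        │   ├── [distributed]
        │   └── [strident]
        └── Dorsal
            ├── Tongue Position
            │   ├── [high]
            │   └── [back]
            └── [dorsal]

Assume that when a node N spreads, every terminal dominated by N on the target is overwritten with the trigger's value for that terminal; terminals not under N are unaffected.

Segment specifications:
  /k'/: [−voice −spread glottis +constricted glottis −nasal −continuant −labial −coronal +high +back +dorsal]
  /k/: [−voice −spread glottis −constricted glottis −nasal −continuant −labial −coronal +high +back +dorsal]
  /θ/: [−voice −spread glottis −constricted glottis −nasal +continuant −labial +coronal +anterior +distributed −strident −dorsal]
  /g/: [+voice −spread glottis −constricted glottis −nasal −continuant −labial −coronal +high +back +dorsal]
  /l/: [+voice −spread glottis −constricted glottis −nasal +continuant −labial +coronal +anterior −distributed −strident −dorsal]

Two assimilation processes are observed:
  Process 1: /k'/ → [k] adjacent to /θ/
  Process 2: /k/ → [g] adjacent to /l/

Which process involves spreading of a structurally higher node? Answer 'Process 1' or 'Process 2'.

Process 2

In Process 1, [constricted glottis] changes, so the minimal spreading node is [constricted glottis] at depth 3.
Process 2: the feature that changes is [voice]; the minimal node is [voice] (depth 2).
[voice] (depth 2) sits above [constricted glottis] (depth 3), making Process 2 the one with the higher spreading node.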